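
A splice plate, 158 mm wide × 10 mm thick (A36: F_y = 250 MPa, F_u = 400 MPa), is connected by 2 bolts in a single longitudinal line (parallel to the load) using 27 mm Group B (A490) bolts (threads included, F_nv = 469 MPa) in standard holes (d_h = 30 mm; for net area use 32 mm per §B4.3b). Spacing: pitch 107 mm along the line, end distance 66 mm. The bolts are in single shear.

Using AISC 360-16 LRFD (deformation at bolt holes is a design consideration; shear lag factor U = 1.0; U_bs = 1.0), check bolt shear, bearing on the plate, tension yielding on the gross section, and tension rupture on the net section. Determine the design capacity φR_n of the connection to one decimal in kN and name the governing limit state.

355.5 kN (gross-section yield governs)

Bolt shear: A_b = π(27)²/4 = 572.56 mm². φR_n = 0.75 × 469 × 572.56 × 2 × 1 = 402.8 kN.
Bearing (10 mm plate, F_u = 400 MPa): end bolts L_c = 66 − 30/2 = 51, R_n = min(1.2×51×10×400, 2.4×27×10×400) = 244.8 kN/bolt; interior L_c = 107 − 30 = 77, R_n = 259.2 kN/bolt. φR_n = 0.75 × (1×244.8 + 1×259.2) = 378.0 kN.
Tension yield (gross): A_g = 158×10 = 1580 mm². φR_n = 0.90 × 250 × 1580 = 355.5 kN.
Tension rupture (net): A_n = (158 − 1×32)×10 = 1260 mm² (U = 1.0, A_e = A_n). φR_n = 0.75 × 400 × 1260 = 378.0 kN.
Governing: min(402.8, 378.0, 355.5, 378.0) = 355.5 kN → gross-section yield.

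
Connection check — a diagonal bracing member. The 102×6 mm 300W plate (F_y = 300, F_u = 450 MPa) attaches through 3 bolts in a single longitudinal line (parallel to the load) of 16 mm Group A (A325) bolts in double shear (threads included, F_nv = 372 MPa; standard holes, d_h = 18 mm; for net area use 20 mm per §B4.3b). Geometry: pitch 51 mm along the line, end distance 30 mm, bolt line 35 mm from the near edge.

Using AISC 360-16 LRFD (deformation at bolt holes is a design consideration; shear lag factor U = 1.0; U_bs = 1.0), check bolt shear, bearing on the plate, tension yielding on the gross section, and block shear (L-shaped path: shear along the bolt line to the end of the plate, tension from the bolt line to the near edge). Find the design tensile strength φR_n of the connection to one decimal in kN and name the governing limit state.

150.3 kN (block shear governs)

Bolt shear: A_b = π(16)²/4 = 201.06 mm². φR_n = 0.75 × 372 × 201.06 × 3 × 2 = 336.6 kN.
Bearing (6 mm plate, F_u = 450 MPa): end bolts L_c = 30 − 18/2 = 21, R_n = min(1.2×21×6×450, 2.4×16×6×450) = 68.04 kN/bolt; interior L_c = 51 − 18 = 33, R_n = 103.68 kN/bolt. φR_n = 0.75 × (1×68.04 + 2×103.68) = 206.6 kN.
Tension yield (gross): A_g = 102×6 = 612 mm². φR_n = 0.90 × 300 × 612 = 165.2 kN.
Block shear: shear path 1×[30+2×51] = 1×132 mm, A_gv = 792, A_nv = 1×(132 − 2.5×20)×6 = 492 mm²; tension to near edge: (35 − 0.5×20)×6 = 150 mm². R_n = min(0.6×450×492, 0.6×300×792) + 1.0×450×150 = min(132.84, 142.56) + 67.5 = 200.34 kN. φR_n = 0.75 × 200.34 = 150.3 kN.
Governing: min(336.6, 206.6, 165.2, 150.3) = 150.3 kN → block shear.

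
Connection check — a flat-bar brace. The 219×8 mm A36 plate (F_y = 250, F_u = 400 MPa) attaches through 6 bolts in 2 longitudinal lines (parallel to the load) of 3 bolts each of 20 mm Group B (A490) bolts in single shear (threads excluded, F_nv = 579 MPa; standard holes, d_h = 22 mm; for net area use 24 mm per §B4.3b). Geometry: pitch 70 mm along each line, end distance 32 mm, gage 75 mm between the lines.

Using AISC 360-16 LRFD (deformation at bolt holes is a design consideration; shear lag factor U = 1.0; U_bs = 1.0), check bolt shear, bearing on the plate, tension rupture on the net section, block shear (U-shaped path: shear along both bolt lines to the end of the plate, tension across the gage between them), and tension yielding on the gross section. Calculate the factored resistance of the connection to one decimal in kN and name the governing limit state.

394.2 kN (gross-section yield governs)

Bolt shear: A_b = π(20)²/4 = 314.16 mm². φR_n = 0.75 × 579 × 314.16 × 6 × 1 = 818.5 kN.
Bearing (8 mm plate, F_u = 400 MPa): end bolts L_c = 32 − 22/2 = 21, R_n = min(1.2×21×8×400, 2.4×20×8×400) = 80.64 kN/bolt; interior L_c = 70 − 22 = 48, R_n = 153.6 kN/bolt. φR_n = 0.75 × (2×80.64 + 4×153.6) = 581.8 kN.
Tension rupture (net): A_n = (219 − 2×24)×8 = 1368 mm² (U = 1.0, A_e = A_n). φR_n = 0.75 × 400 × 1368 = 410.4 kN.
Block shear: shear path 2×[32+2×70] = 2×172 mm, A_gv = 2752, A_nv = 2×(172 − 2.5×24)×8 = 1792 mm²; tension across gage: (75 − 1×24)×8 = 408 mm². R_n = min(0.6×400×1792, 0.6×250×2752) + 1.0×400×408 = min(430.08, 412.8) + 163.2 = 576 kN. φR_n = 0.75 × 576 = 432.0 kN.
Tension yield (gross): A_g = 219×8 = 1752 mm². φR_n = 0.90 × 250 × 1752 = 394.2 kN.
Governing: min(818.5, 581.8, 410.4, 432.0, 394.2) = 394.2 kN → gross-section yield.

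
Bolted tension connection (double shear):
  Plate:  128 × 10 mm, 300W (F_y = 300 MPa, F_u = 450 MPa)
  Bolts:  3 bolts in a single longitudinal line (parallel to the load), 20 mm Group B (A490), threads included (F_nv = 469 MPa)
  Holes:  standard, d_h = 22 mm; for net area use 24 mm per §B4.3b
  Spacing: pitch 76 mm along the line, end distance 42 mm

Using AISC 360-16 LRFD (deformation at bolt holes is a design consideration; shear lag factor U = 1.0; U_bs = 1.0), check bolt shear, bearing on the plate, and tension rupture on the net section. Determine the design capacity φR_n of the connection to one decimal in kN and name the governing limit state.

Bolt shear: A_b = π(20)²/4 = 314.16 mm². φR_n = 0.75 × 469 × 314.16 × 3 × 2 = 663.0 kN.
Bearing (10 mm plate, F_u = 450 MPa): end bolts L_c = 42 − 22/2 = 31, R_n = min(1.2×31×10×450, 2.4×20×10×450) = 167.4 kN/bolt; interior L_c = 76 − 22 = 54, R_n = 216 kN/bolt. φR_n = 0.75 × (1×167.4 + 2×216) = 449.6 kN.
Tension rupture (net): A_n = (128 − 1×24)×10 = 1040 mm² (U = 1.0, A_e = A_n). φR_n = 0.75 × 450 × 1040 = 351.0 kN.
Governing: min(663.0, 449.6, 351.0) = 351.0 kN → net-section rupture.

351.0 kN (net-section rupture governs)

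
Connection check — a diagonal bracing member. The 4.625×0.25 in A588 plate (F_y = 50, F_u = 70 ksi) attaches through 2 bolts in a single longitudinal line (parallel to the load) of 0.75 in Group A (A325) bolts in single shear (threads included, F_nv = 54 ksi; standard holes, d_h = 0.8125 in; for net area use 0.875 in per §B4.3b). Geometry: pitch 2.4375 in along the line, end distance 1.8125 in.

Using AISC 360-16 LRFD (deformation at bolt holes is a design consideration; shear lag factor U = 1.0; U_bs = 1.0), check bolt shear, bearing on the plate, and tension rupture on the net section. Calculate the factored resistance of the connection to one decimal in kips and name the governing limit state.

Bolt shear: A_b = π(0.75)²/4 = 0.44179 in². φR_n = 0.75 × 54 × 0.44179 × 2 × 1 = 35.8 kips.
Bearing (0.25 in plate, F_u = 70 ksi): end bolts L_c = 1.8125 − 0.8125/2 = 1.40625, R_n = min(1.2×1.40625×0.25×70, 2.4×0.75×0.25×70) = 29.531 kips/bolt; interior L_c = 2.4375 − 0.8125 = 1.625, R_n = 31.5 kips/bolt. φR_n = 0.75 × (1×29.531 + 1×31.5) = 45.8 kips.
Tension rupture (net): A_n = (4.625 − 1×0.875)×0.25 = 0.9375 in² (U = 1.0, A_e = A_n). φR_n = 0.75 × 70 × 0.9375 = 49.2 kips.
Governing: min(35.8, 45.8, 49.2) = 35.8 kips → bolt shear.

35.8 kips (bolt shear governs)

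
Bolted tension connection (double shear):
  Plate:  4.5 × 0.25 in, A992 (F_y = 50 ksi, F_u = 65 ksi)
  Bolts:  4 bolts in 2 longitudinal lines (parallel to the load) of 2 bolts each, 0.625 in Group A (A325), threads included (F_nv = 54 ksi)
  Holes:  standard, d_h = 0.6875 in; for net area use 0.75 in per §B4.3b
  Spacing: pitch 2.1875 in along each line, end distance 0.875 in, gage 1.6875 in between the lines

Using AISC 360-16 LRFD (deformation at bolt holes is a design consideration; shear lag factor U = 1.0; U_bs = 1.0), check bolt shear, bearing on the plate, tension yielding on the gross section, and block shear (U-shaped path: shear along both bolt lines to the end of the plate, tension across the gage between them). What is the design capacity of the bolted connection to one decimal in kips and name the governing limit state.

Bolt shear: A_b = π(0.625)²/4 = 0.3068 in². φR_n = 0.75 × 54 × 0.3068 × 4 × 2 = 99.4 kips.
Bearing (0.25 in plate, F_u = 65 ksi): end bolts L_c = 0.875 − 0.6875/2 = 0.53125, R_n = min(1.2×0.53125×0.25×65, 2.4×0.625×0.25×65) = 10.359 kips/bolt; interior L_c = 2.1875 − 0.6875 = 1.5, R_n = 24.375 kips/bolt. φR_n = 0.75 × (2×10.359 + 2×24.375) = 52.1 kips.
Tension yield (gross): A_g = 4.5×0.25 = 1.125 in². φR_n = 0.90 × 50 × 1.125 = 50.6 kips.
Block shear: shear path 2×[0.875+1×2.1875] = 2×3.0625 in, A_gv = 1.5313, A_nv = 2×(3.0625 − 1.5×0.75)×0.25 = 0.96875 in²; tension across gage: (1.6875 − 1×0.75)×0.25 = 0.23438 in². R_n = min(0.6×65×0.96875, 0.6×50×1.5313) + 1.0×65×0.23438 = min(37.781, 45.939) + 15.235 = 53.016 kips. φR_n = 0.75 × 53.016 = 39.8 kips.
Governing: min(99.4, 52.1, 50.6, 39.8) = 39.8 kips → block shear.

39.8 kips (block shear governs)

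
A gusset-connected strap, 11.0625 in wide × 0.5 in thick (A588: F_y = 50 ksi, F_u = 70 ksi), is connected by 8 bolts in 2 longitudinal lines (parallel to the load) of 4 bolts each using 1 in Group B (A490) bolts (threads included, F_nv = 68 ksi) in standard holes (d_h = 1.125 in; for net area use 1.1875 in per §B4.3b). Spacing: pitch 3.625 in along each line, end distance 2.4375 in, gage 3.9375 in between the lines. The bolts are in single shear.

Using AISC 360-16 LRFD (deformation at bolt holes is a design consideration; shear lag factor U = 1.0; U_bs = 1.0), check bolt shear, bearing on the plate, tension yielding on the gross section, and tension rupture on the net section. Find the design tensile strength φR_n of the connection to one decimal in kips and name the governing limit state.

228.0 kips (net-section rupture governs)

Bolt shear: A_b = π(1)²/4 = 0.7854 in². φR_n = 0.75 × 68 × 0.7854 × 8 × 1 = 320.4 kips.
Bearing (0.5 in plate, F_u = 70 ksi): end bolts L_c = 2.4375 − 1.125/2 = 1.875, R_n = min(1.2×1.875×0.5×70, 2.4×1×0.5×70) = 78.75 kips/bolt; interior L_c = 3.625 − 1.125 = 2.5, R_n = 84 kips/bolt. φR_n = 0.75 × (2×78.75 + 6×84) = 496.1 kips.
Tension yield (gross): A_g = 11.0625×0.5 = 5.5313 in². φR_n = 0.90 × 50 × 5.5313 = 248.9 kips.
Tension rupture (net): A_n = (11.0625 − 2×1.1875)×0.5 = 4.3438 in² (U = 1.0, A_e = A_n). φR_n = 0.75 × 70 × 4.3438 = 228.0 kips.
Governing: min(320.4, 496.1, 248.9, 228.0) = 228.0 kips → net-section rupture.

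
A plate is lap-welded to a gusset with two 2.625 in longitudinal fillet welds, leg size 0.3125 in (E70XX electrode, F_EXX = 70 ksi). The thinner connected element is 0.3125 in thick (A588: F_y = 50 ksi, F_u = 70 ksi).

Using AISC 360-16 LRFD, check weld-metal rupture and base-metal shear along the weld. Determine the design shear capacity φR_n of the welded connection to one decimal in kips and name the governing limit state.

Weld metal: throat = 0.707×0.3125 = 0.22094 in, L = 2×2.625 = 5.25 in. φR_n = 0.75 × 0.6 × 70 × 0.22094 × 5.25 = 36.5 kips.
Base metal shear (0.3125 in plate): yield φR_n = 1.0×0.6×50×0.3125×5.25 = 49.2 kips; rupture φR_n = 0.75×0.6×70×0.3125×5.25 = 51.7 kips; take 49.2 kips (yield).
Governing: min(36.5, 49.2) = 36.5 kips → weld metal.

36.5 kips (weld metal governs)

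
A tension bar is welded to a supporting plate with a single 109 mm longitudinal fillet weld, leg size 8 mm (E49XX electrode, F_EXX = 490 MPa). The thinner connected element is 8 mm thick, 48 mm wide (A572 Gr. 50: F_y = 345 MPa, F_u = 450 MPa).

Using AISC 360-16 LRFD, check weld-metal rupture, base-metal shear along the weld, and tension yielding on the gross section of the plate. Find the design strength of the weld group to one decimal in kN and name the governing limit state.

Weld metal: throat = 0.707×8 = 5.656 mm, L = 109 mm. φR_n = 0.75 × 0.6 × 490 × 5.656 × 109 = 135.9 kN.
Base metal shear (8 mm plate): yield φR_n = 1.0×0.6×345×8×109 = 180.5 kN; rupture φR_n = 0.75×0.6×450×8×109 = 176.6 kN; take 176.6 kN (rupture).
Tension yield (gross): A_g = 48×8 = 384 mm². φR_n = 0.90 × 345 × 384 = 119.2 kN.
Governing: min(135.9, 176.6, 119.2) = 119.2 kN → gross-section yield.

119.2 kN (gross-section yield governs)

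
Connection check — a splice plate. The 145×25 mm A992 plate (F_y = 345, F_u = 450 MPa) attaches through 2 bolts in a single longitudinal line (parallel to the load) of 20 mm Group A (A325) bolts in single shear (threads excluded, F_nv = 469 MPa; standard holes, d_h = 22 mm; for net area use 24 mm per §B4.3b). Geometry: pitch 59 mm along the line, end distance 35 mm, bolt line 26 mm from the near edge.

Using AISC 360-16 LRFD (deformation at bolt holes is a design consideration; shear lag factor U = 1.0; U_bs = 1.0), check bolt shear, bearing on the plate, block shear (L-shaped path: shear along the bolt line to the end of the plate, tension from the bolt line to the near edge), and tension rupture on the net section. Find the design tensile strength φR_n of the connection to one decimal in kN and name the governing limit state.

221.0 kN (bolt shear governs)

Bolt shear: A_b = π(20)²/4 = 314.16 mm². φR_n = 0.75 × 469 × 314.16 × 2 × 1 = 221.0 kN.
Bearing (25 mm plate, F_u = 450 MPa): end bolts L_c = 35 − 22/2 = 24, R_n = min(1.2×24×25×450, 2.4×20×25×450) = 324 kN/bolt; interior L_c = 59 − 22 = 37, R_n = 499.5 kN/bolt. φR_n = 0.75 × (1×324 + 1×499.5) = 617.6 kN.
Block shear: shear path 1×[35+1×59] = 1×94 mm, A_gv = 2350, A_nv = 1×(94 − 1.5×24)×25 = 1450 mm²; tension to near edge: (26 − 0.5×24)×25 = 350 mm². R_n = min(0.6×450×1450, 0.6×345×2350) + 1.0×450×350 = min(391.5, 486.45) + 157.5 = 549 kN. φR_n = 0.75 × 549 = 411.8 kN.
Tension rupture (net): A_n = (145 − 1×24)×25 = 3025 mm² (U = 1.0, A_e = A_n). φR_n = 0.75 × 450 × 3025 = 1020.9 kN.
Governing: min(221.0, 617.6, 411.8, 1020.9) = 221.0 kN → bolt shear.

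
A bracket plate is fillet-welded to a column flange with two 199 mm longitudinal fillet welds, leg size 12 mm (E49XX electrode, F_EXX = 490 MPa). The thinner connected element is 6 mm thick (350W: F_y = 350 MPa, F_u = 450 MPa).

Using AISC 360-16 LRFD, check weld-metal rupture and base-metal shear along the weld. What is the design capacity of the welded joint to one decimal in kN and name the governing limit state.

Weld metal: throat = 0.707×12 = 8.484 mm, L = 2×199 = 398 mm. φR_n = 0.75 × 0.6 × 490 × 8.484 × 398 = 744.5 kN.
Base metal shear (6 mm plate): yield φR_n = 1.0×0.6×350×6×398 = 501.5 kN; rupture φR_n = 0.75×0.6×450×6×398 = 483.6 kN; take 483.6 kN (rupture).
Governing: min(744.5, 483.6) = 483.6 kN → base-metal shear.

483.6 kN (base-metal shear governs)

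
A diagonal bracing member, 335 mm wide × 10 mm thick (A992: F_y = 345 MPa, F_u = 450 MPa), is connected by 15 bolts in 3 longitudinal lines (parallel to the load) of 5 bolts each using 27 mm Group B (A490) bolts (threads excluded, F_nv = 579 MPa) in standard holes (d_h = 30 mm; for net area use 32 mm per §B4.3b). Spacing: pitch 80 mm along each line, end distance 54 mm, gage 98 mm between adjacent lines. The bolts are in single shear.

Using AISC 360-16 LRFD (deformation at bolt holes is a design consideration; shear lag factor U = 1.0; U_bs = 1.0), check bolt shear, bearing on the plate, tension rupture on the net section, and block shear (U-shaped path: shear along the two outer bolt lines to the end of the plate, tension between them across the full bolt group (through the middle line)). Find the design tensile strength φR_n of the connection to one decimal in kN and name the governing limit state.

Bolt shear: A_b = π(27)²/4 = 572.56 mm². φR_n = 0.75 × 579 × 572.56 × 15 × 1 = 3729.5 kN.
Bearing (10 mm plate, F_u = 450 MPa): end bolts L_c = 54 − 30/2 = 39, R_n = min(1.2×39×10×450, 2.4×27×10×450) = 210.6 kN/bolt; interior L_c = 80 − 30 = 50, R_n = 270 kN/bolt. φR_n = 0.75 × (3×210.6 + 12×270) = 2903.9 kN.
Tension rupture (net): A_n = (335 − 3×32)×10 = 2390 mm² (U = 1.0, A_e = A_n). φR_n = 0.75 × 450 × 2390 = 806.6 kN.
Block shear: shear path 2×[54+4×80] = 2×374 mm, A_gv = 7480, A_nv = 2×(374 − 4.5×32)×10 = 4600 mm²; tension across gage: (196 − 2×32)×10 = 1320 mm². R_n = min(0.6×450×4600, 0.6×345×7480) + 1.0×450×1320 = min(1242, 1548.4) + 594 = 1836 kN. φR_n = 0.75 × 1836 = 1377.0 kN.
Governing: min(3729.5, 2903.9, 806.6, 1377.0) = 806.6 kN → net-section rupture.

806.6 kN (net-section rupture governs)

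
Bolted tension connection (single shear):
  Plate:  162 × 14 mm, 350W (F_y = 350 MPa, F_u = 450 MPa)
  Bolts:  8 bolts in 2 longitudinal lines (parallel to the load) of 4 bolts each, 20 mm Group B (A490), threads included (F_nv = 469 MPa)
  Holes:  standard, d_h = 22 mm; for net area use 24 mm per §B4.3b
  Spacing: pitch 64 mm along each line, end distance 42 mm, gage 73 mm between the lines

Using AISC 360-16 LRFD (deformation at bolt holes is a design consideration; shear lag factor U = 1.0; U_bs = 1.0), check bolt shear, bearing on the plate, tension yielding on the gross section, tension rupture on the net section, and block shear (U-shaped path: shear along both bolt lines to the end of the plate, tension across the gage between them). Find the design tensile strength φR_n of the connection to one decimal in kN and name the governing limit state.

Bolt shear: A_b = π(20)²/4 = 314.16 mm². φR_n = 0.75 × 469 × 314.16 × 8 × 1 = 884.0 kN.
Bearing (14 mm plate, F_u = 450 MPa): end bolts L_c = 42 − 22/2 = 31, R_n = min(1.2×31×14×450, 2.4×20×14×450) = 234.36 kN/bolt; interior L_c = 64 − 22 = 42, R_n = 302.4 kN/bolt. φR_n = 0.75 × (2×234.36 + 6×302.4) = 1712.3 kN.
Tension yield (gross): A_g = 162×14 = 2268 mm². φR_n = 0.90 × 350 × 2268 = 714.4 kN.
Tension rupture (net): A_n = (162 − 2×24)×14 = 1596 mm² (U = 1.0, A_e = A_n). φR_n = 0.75 × 450 × 1596 = 538.7 kN.
Block shear: shear path 2×[42+3×64] = 2×234 mm, A_gv = 6552, A_nv = 2×(234 − 3.5×24)×14 = 4200 mm²; tension across gage: (73 − 1×24)×14 = 686 mm². R_n = min(0.6×450×4200, 0.6×350×6552) + 1.0×450×686 = min(1134, 1375.9) + 308.7 = 1442.7 kN. φR_n = 0.75 × 1442.7 = 1082.0 kN.
Governing: min(884.0, 1712.3, 714.4, 538.7, 1082.0) = 538.7 kN → net-section rupture.

538.7 kN (net-section rupture governs)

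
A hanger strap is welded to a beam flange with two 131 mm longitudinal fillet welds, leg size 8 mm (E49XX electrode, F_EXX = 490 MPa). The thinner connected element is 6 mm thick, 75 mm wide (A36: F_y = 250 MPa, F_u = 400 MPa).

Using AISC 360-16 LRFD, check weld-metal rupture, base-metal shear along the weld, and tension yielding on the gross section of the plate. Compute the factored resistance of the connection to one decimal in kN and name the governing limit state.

101.3 kN (gross-section yield governs)

Weld metal: throat = 0.707×8 = 5.656 mm, L = 2×131 = 262 mm. φR_n = 0.75 × 0.6 × 490 × 5.656 × 262 = 326.8 kN.
Base metal shear (6 mm plate): yield φR_n = 1.0×0.6×250×6×262 = 235.8 kN; rupture φR_n = 0.75×0.6×400×6×262 = 283.0 kN; take 235.8 kN (yield).
Tension yield (gross): A_g = 75×6 = 450 mm². φR_n = 0.90 × 250 × 450 = 101.3 kN.
Governing: min(326.8, 235.8, 101.3) = 101.3 kN → gross-section yield.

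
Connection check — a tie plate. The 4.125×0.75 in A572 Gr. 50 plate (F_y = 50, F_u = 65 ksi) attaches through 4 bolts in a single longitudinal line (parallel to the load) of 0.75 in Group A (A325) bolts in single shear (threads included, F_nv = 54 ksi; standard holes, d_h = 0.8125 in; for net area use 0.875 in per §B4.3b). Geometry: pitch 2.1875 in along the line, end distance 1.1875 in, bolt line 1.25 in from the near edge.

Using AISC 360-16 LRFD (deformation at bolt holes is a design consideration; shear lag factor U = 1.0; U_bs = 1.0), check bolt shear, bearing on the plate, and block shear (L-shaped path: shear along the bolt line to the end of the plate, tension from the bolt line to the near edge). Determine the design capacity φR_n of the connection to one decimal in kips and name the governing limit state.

71.6 kips (bolt shear governs)

Bolt shear: A_b = π(0.75)²/4 = 0.44179 in². φR_n = 0.75 × 54 × 0.44179 × 4 × 1 = 71.6 kips.
Bearing (0.75 in plate, F_u = 65 ksi): end bolts L_c = 1.1875 − 0.8125/2 = 0.78125, R_n = min(1.2×0.78125×0.75×65, 2.4×0.75×0.75×65) = 45.703 kips/bolt; interior L_c = 2.1875 − 0.8125 = 1.375, R_n = 80.438 kips/bolt. φR_n = 0.75 × (1×45.703 + 3×80.438) = 215.3 kips.
Block shear: shear path 1×[1.1875+3×2.1875] = 1×7.75 in, A_gv = 5.8125, A_nv = 1×(7.75 − 3.5×0.875)×0.75 = 3.5156 in²; tension to near edge: (1.25 − 0.5×0.875)×0.75 = 0.60938 in². R_n = min(0.6×65×3.5156, 0.6×50×5.8125) + 1.0×65×0.60938 = min(137.11, 174.38) + 39.61 = 176.72 kips. φR_n = 0.75 × 176.72 = 132.5 kips.
Governing: min(71.6, 215.3, 132.5) = 71.6 kips → bolt shear.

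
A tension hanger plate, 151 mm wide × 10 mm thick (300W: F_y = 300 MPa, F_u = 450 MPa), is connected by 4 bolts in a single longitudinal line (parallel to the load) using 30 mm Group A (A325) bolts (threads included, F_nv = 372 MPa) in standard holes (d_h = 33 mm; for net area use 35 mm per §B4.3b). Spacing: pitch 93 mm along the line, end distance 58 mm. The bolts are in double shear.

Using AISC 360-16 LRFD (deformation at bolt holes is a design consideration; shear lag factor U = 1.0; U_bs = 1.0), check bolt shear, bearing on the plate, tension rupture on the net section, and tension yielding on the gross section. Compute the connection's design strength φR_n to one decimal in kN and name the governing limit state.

Bolt shear: A_b = π(30)²/4 = 706.86 mm². φR_n = 0.75 × 372 × 706.86 × 4 × 2 = 1577.7 kN.
Bearing (10 mm plate, F_u = 450 MPa): end bolts L_c = 58 − 33/2 = 41.5, R_n = min(1.2×41.5×10×450, 2.4×30×10×450) = 224.1 kN/bolt; interior L_c = 93 − 33 = 60, R_n = 324 kN/bolt. φR_n = 0.75 × (1×224.1 + 3×324) = 897.1 kN.
Tension rupture (net): A_n = (151 − 1×35)×10 = 1160 mm² (U = 1.0, A_e = A_n). φR_n = 0.75 × 450 × 1160 = 391.5 kN.
Tension yield (gross): A_g = 151×10 = 1510 mm². φR_n = 0.90 × 300 × 1510 = 407.7 kN.
Governing: min(1577.7, 897.1, 391.5, 407.7) = 391.5 kN → net-section rupture.

391.5 kN (net-section rupture governs)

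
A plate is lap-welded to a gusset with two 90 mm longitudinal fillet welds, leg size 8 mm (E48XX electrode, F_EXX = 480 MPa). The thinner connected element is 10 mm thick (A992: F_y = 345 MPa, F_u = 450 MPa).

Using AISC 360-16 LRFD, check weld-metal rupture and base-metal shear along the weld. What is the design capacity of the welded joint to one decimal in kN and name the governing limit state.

219.9 kN (weld metal governs)

Weld metal: throat = 0.707×8 = 5.656 mm, L = 2×90 = 180 mm. φR_n = 0.75 × 0.6 × 480 × 5.656 × 180 = 219.9 kN.
Base metal shear (10 mm plate): yield φR_n = 1.0×0.6×345×10×180 = 372.6 kN; rupture φR_n = 0.75×0.6×450×10×180 = 364.5 kN; take 364.5 kN (rupture).
Governing: min(219.9, 364.5) = 219.9 kN → weld metal.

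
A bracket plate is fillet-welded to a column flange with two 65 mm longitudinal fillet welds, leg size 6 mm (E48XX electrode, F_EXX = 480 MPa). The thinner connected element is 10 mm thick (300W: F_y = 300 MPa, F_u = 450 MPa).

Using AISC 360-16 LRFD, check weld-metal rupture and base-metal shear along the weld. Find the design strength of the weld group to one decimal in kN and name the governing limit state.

Weld metal: throat = 0.707×6 = 4.242 mm, L = 2×65 = 130 mm. φR_n = 0.75 × 0.6 × 480 × 4.242 × 130 = 119.1 kN.
Base metal shear (10 mm plate): yield φR_n = 1.0×0.6×300×10×130 = 234.0 kN; rupture φR_n = 0.75×0.6×450×10×130 = 263.3 kN; take 234.0 kN (yield).
Governing: min(119.1, 234.0) = 119.1 kN → weld metal.

119.1 kN (weld metal governs)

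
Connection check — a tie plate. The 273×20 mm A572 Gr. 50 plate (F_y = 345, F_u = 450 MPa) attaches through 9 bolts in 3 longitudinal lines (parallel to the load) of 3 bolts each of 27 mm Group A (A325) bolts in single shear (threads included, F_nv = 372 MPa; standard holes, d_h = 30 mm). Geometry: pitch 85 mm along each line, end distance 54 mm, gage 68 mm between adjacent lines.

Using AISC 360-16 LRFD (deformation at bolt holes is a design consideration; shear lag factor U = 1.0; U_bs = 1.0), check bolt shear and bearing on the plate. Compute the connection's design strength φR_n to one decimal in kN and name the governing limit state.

Bolt shear: A_b = π(27)²/4 = 572.56 mm². φR_n = 0.75 × 372 × 572.56 × 9 × 1 = 1437.7 kN.
Bearing (20 mm plate, F_u = 450 MPa): end bolts L_c = 54 − 30/2 = 39, R_n = min(1.2×39×20×450, 2.4×27×20×450) = 421.2 kN/bolt; interior L_c = 85 − 30 = 55, R_n = 583.2 kN/bolt. φR_n = 0.75 × (3×421.2 + 6×583.2) = 3572.1 kN.
Governing: min(1437.7, 3572.1) = 1437.7 kN → bolt shear.

1437.7 kN (bolt shear governs)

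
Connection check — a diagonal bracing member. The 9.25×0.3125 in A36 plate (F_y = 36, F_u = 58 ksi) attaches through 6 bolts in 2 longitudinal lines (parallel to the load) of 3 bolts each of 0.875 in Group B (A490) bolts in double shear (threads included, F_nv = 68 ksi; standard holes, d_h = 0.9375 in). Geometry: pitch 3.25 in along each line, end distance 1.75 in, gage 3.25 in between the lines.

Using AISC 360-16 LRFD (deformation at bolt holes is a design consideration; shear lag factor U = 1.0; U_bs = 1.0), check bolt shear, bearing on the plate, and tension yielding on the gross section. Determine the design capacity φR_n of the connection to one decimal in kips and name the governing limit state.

Bolt shear: A_b = π(0.875)²/4 = 0.60132 in². φR_n = 0.75 × 68 × 0.60132 × 6 × 2 = 368.0 kips.
Bearing (0.3125 in plate, F_u = 58 ksi): end bolts L_c = 1.75 − 0.9375/2 = 1.28125, R_n = min(1.2×1.28125×0.3125×58, 2.4×0.875×0.3125×58) = 27.867 kips/bolt; interior L_c = 3.25 − 0.9375 = 2.3125, R_n = 38.063 kips/bolt. φR_n = 0.75 × (2×27.867 + 4×38.063) = 156.0 kips.
Tension yield (gross): A_g = 9.25×0.3125 = 2.8906 in². φR_n = 0.90 × 36 × 2.8906 = 93.7 kips.
Governing: min(368.0, 156.0, 93.7) = 93.7 kips → gross-section yield.

93.7 kips (gross-section yield governs)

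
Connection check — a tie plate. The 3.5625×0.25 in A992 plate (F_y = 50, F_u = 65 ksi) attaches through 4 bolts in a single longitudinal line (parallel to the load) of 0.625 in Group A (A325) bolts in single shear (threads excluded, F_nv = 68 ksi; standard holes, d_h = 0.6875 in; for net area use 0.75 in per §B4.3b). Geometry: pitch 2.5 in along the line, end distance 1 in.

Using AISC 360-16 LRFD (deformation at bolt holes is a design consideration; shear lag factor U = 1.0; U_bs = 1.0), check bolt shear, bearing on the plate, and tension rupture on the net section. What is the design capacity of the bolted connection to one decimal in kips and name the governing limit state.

34.3 kips (net-section rupture governs)

Bolt shear: A_b = π(0.625)²/4 = 0.3068 in². φR_n = 0.75 × 68 × 0.3068 × 4 × 1 = 62.6 kips.
Bearing (0.25 in plate, F_u = 65 ksi): end bolts L_c = 1 − 0.6875/2 = 0.65625, R_n = min(1.2×0.65625×0.25×65, 2.4×0.625×0.25×65) = 12.797 kips/bolt; interior L_c = 2.5 − 0.6875 = 1.8125, R_n = 24.375 kips/bolt. φR_n = 0.75 × (1×12.797 + 3×24.375) = 64.4 kips.
Tension rupture (net): A_n = (3.5625 − 1×0.75)×0.25 = 0.70313 in² (U = 1.0, A_e = A_n). φR_n = 0.75 × 65 × 0.70313 = 34.3 kips.
Governing: min(62.6, 64.4, 34.3) = 34.3 kips → net-section rupture.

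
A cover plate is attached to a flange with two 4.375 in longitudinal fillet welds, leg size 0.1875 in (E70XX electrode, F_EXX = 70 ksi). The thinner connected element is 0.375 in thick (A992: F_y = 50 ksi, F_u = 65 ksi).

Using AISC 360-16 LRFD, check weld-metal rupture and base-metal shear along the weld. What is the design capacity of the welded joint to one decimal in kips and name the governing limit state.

36.5 kips (weld metal governs)

Weld metal: throat = 0.707×0.1875 = 0.13256 in, L = 2×4.375 = 8.75 in. φR_n = 0.75 × 0.6 × 70 × 0.13256 × 8.75 = 36.5 kips.
Base metal shear (0.375 in plate): yield φR_n = 1.0×0.6×50×0.375×8.75 = 98.4 kips; rupture φR_n = 0.75×0.6×65×0.375×8.75 = 96.0 kips; take 96.0 kips (rupture).
Governing: min(36.5, 96.0) = 36.5 kips → weld metal.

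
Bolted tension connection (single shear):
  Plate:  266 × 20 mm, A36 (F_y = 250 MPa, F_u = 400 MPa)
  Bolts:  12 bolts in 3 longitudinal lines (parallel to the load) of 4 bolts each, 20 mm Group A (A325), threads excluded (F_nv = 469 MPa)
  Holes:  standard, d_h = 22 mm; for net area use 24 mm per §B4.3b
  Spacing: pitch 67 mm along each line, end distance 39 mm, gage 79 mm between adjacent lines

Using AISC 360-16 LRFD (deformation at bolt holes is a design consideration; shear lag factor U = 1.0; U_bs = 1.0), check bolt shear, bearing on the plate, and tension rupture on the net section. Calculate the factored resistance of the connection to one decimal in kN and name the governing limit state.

1164.0 kN (net-section rupture governs)

Bolt shear: A_b = π(20)²/4 = 314.16 mm². φR_n = 0.75 × 469 × 314.16 × 12 × 1 = 1326.1 kN.
Bearing (20 mm plate, F_u = 400 MPa): end bolts L_c = 39 − 22/2 = 28, R_n = min(1.2×28×20×400, 2.4×20×20×400) = 268.8 kN/bolt; interior L_c = 67 − 22 = 45, R_n = 384 kN/bolt. φR_n = 0.75 × (3×268.8 + 9×384) = 3196.8 kN.
Tension rupture (net): A_n = (266 − 3×24)×20 = 3880 mm² (U = 1.0, A_e = A_n). φR_n = 0.75 × 400 × 3880 = 1164.0 kN.
Governing: min(1326.1, 3196.8, 1164.0) = 1164.0 kN → net-section rupture.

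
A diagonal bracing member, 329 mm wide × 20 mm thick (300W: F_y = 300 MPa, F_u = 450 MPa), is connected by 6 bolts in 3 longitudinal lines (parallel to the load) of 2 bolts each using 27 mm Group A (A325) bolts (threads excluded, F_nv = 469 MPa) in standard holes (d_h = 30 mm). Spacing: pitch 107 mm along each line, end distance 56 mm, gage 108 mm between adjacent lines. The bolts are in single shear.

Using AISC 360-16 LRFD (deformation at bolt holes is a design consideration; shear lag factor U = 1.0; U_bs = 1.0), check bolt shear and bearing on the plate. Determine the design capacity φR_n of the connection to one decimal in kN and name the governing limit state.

Bolt shear: A_b = π(27)²/4 = 572.56 mm². φR_n = 0.75 × 469 × 572.56 × 6 × 1 = 1208.4 kN.
Bearing (20 mm plate, F_u = 450 MPa): end bolts L_c = 56 − 30/2 = 41, R_n = min(1.2×41×20×450, 2.4×27×20×450) = 442.8 kN/bolt; interior L_c = 107 − 30 = 77, R_n = 583.2 kN/bolt. φR_n = 0.75 × (3×442.8 + 3×583.2) = 2308.5 kN.
Governing: min(1208.4, 2308.5) = 1208.4 kN → bolt shear.

1208.4 kN (bolt shear governs)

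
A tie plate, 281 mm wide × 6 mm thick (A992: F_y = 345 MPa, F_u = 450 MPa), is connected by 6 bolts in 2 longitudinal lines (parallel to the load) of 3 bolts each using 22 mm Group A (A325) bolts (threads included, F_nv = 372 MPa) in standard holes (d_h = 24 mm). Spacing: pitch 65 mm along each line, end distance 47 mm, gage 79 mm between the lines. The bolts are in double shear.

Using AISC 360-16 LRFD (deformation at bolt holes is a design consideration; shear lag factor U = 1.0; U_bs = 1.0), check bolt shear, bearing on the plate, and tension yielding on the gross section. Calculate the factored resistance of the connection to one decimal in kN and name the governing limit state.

523.5 kN (gross-section yield governs)

Bolt shear: A_b = π(22)²/4 = 380.13 mm². φR_n = 0.75 × 372 × 380.13 × 6 × 2 = 1272.7 kN.
Bearing (6 mm plate, F_u = 450 MPa): end bolts L_c = 47 − 24/2 = 35, R_n = min(1.2×35×6×450, 2.4×22×6×450) = 113.4 kN/bolt; interior L_c = 65 − 24 = 41, R_n = 132.84 kN/bolt. φR_n = 0.75 × (2×113.4 + 4×132.84) = 568.6 kN.
Tension yield (gross): A_g = 281×6 = 1686 mm². φR_n = 0.90 × 345 × 1686 = 523.5 kN.
Governing: min(1272.7, 568.6, 523.5) = 523.5 kN → gross-section yield.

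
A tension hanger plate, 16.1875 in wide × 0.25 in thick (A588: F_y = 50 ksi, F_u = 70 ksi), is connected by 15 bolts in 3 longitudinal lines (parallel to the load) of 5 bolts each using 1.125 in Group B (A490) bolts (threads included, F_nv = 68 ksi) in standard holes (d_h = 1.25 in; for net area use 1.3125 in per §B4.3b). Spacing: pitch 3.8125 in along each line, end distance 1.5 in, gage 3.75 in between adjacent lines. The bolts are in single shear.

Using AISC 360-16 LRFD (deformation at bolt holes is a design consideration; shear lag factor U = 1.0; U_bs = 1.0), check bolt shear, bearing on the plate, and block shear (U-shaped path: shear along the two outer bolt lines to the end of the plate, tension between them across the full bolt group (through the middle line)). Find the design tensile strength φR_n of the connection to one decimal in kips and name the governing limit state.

Bolt shear: A_b = π(1.125)²/4 = 0.99402 in². φR_n = 0.75 × 68 × 0.99402 × 15 × 1 = 760.4 kips.
Bearing (0.25 in plate, F_u = 70 ksi): end bolts L_c = 1.5 − 1.25/2 = 0.875, R_n = min(1.2×0.875×0.25×70, 2.4×1.125×0.25×70) = 18.375 kips/bolt; interior L_c = 3.8125 − 1.25 = 2.5625, R_n = 47.25 kips/bolt. φR_n = 0.75 × (3×18.375 + 12×47.25) = 466.6 kips.
Block shear: shear path 2×[1.5+4×3.8125] = 2×16.75 in, A_gv = 8.375, A_nv = 2×(16.75 − 4.5×1.3125)×0.25 = 5.4219 in²; tension across gage: (7.5 − 2×1.3125)×0.25 = 1.2188 in². R_n = min(0.6×70×5.4219, 0.6×50×8.375) + 1.0×70×1.2188 = min(227.72, 251.25) + 85.316 = 313.04 kips. φR_n = 0.75 × 313.04 = 234.8 kips.
Governing: min(760.4, 466.6, 234.8) = 234.8 kips → block shear.

234.8 kips (block shear governs)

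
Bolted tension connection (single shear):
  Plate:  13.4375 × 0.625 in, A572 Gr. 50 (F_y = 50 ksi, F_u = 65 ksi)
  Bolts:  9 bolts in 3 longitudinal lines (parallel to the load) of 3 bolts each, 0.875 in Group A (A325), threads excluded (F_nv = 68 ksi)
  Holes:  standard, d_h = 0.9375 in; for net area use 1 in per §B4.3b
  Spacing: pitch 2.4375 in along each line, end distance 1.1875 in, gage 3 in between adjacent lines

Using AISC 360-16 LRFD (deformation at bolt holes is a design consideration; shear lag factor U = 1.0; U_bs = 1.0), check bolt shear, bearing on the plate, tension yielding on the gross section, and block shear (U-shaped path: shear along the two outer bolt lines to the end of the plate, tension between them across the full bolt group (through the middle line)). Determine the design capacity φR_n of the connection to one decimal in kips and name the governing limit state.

252.1 kips (block shear governs)

Bolt shear: A_b = π(0.875)²/4 = 0.60132 in². φR_n = 0.75 × 68 × 0.60132 × 9 × 1 = 276.0 kips.
Bearing (0.625 in plate, F_u = 65 ksi): end bolts L_c = 1.1875 − 0.9375/2 = 0.71875, R_n = min(1.2×0.71875×0.625×65, 2.4×0.875×0.625×65) = 35.039 kips/bolt; interior L_c = 2.4375 − 0.9375 = 1.5, R_n = 73.125 kips/bolt. φR_n = 0.75 × (3×35.039 + 6×73.125) = 407.9 kips.
Tension yield (gross): A_g = 13.4375×0.625 = 8.3984 in². φR_n = 0.90 × 50 × 8.3984 = 377.9 kips.
Block shear: shear path 2×[1.1875+2×2.4375] = 2×6.0625 in, A_gv = 7.5781, A_nv = 2×(6.0625 − 2.5×1)×0.625 = 4.4531 in²; tension across gage: (6 − 2×1)×0.625 = 2.5 in². R_n = min(0.6×65×4.4531, 0.6×50×7.5781) + 1.0×65×2.5 = min(173.67, 227.34) + 162.5 = 336.17 kips. φR_n = 0.75 × 336.17 = 252.1 kips.
Governing: min(276.0, 407.9, 377.9, 252.1) = 252.1 kips → block shear.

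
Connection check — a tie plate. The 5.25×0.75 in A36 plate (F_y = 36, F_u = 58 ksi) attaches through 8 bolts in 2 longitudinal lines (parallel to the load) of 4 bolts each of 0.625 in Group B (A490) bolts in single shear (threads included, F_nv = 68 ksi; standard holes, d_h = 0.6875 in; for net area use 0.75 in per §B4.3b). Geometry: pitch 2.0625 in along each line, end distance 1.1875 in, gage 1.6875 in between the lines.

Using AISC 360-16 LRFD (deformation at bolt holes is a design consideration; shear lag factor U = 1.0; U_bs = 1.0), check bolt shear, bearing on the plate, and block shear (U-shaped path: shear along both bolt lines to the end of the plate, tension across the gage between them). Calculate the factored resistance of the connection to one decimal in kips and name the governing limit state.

Bolt shear: A_b = π(0.625)²/4 = 0.3068 in². φR_n = 0.75 × 68 × 0.3068 × 8 × 1 = 125.2 kips.
Bearing (0.75 in plate, F_u = 58 ksi): end bolts L_c = 1.1875 − 0.6875/2 = 0.84375, R_n = min(1.2×0.84375×0.75×58, 2.4×0.625×0.75×58) = 44.044 kips/bolt; interior L_c = 2.0625 − 0.6875 = 1.375, R_n = 65.25 kips/bolt. φR_n = 0.75 × (2×44.044 + 6×65.25) = 359.7 kips.
Block shear: shear path 2×[1.1875+3×2.0625] = 2×7.375 in, A_gv = 11.063, A_nv = 2×(7.375 − 3.5×0.75)×0.75 = 7.125 in²; tension across gage: (1.6875 − 1×0.75)×0.75 = 0.70313 in². R_n = min(0.6×58×7.125, 0.6×36×11.063) + 1.0×58×0.70313 = min(247.95, 238.96) + 40.782 = 279.74 kips. φR_n = 0.75 × 279.74 = 209.8 kips.
Governing: min(125.2, 359.7, 209.8) = 125.2 kips → bolt shear.

125.2 kips (bolt shear governs)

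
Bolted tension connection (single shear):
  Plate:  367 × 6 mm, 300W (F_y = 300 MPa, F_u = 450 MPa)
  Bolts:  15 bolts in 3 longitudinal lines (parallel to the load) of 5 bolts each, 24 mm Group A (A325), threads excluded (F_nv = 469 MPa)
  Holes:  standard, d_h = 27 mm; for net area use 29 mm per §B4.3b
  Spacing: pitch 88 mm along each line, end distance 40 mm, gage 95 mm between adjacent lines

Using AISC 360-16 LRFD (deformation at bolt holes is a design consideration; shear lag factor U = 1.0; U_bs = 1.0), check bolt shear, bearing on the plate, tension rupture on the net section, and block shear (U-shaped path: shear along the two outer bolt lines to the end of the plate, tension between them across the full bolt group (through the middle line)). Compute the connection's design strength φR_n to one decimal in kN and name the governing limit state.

Bolt shear: A_b = π(24)²/4 = 452.39 mm². φR_n = 0.75 × 469 × 452.39 × 15 × 1 = 2386.9 kN.
Bearing (6 mm plate, F_u = 450 MPa): end bolts L_c = 40 − 27/2 = 26.5, R_n = min(1.2×26.5×6×450, 2.4×24×6×450) = 85.86 kN/bolt; interior L_c = 88 − 27 = 61, R_n = 155.52 kN/bolt. φR_n = 0.75 × (3×85.86 + 12×155.52) = 1592.9 kN.
Tension rupture (net): A_n = (367 − 3×29)×6 = 1680 mm² (U = 1.0, A_e = A_n). φR_n = 0.75 × 450 × 1680 = 567.0 kN.
Block shear: shear path 2×[40+4×88] = 2×392 mm, A_gv = 4704, A_nv = 2×(392 − 4.5×29)×6 = 3138 mm²; tension across gage: (190 − 2×29)×6 = 792 mm². R_n = min(0.6×450×3138, 0.6×300×4704) + 1.0×450×792 = min(847.26, 846.72) + 356.4 = 1203.1 kN. φR_n = 0.75 × 1203.1 = 902.3 kN.
Governing: min(2386.9, 1592.9, 567.0, 902.3) = 567.0 kN → net-section rupture.

567.0 kN (net-section rupture governs)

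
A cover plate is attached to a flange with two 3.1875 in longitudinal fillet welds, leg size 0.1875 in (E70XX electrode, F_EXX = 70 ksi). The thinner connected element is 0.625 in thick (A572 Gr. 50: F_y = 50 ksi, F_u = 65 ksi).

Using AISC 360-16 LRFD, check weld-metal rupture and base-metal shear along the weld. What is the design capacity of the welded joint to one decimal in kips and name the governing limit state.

Weld metal: throat = 0.707×0.1875 = 0.13256 in, L = 2×3.1875 = 6.375 in. φR_n = 0.75 × 0.6 × 70 × 0.13256 × 6.375 = 26.6 kips.
Base metal shear (0.625 in plate): yield φR_n = 1.0×0.6×50×0.625×6.375 = 119.5 kips; rupture φR_n = 0.75×0.6×65×0.625×6.375 = 116.5 kips; take 116.5 kips (rupture).
Governing: min(26.6, 116.5) = 26.6 kips → weld metal.

26.6 kips (weld metal governs)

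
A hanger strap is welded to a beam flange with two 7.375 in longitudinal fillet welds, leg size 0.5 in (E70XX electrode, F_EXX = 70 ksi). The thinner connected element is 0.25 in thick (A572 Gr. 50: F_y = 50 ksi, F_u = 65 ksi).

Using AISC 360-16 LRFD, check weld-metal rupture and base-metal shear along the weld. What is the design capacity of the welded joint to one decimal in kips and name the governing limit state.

Weld metal: throat = 0.707×0.5 = 0.3535 in, L = 2×7.375 = 14.75 in. φR_n = 0.75 × 0.6 × 70 × 0.3535 × 14.75 = 164.2 kips.
Base metal shear (0.25 in plate): yield φR_n = 1.0×0.6×50×0.25×14.75 = 110.6 kips; rupture φR_n = 0.75×0.6×65×0.25×14.75 = 107.9 kips; take 107.9 kips (rupture).
Governing: min(164.2, 107.9) = 107.9 kips → base-metal shear.

107.9 kips (base-metal shear governs)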